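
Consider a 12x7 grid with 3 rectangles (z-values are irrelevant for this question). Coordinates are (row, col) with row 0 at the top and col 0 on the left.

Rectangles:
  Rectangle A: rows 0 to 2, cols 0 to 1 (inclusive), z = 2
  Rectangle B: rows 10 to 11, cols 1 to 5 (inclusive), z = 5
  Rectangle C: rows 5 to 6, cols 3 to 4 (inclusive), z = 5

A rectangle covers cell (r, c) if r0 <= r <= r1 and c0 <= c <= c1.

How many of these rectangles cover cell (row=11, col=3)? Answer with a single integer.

Answer: 1

Derivation:
Check cell (11,3):
  A: rows 0-2 cols 0-1 -> outside (row miss)
  B: rows 10-11 cols 1-5 -> covers
  C: rows 5-6 cols 3-4 -> outside (row miss)
Count covering = 1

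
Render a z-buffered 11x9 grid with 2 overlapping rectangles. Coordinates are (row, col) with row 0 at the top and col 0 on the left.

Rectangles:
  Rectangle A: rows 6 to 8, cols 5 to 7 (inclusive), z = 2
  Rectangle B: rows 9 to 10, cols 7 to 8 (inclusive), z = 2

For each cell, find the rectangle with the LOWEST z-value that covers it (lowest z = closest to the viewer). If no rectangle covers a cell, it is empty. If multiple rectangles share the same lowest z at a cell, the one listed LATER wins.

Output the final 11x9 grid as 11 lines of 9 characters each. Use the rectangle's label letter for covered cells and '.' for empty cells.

.........
.........
.........
.........
.........
.........
.....AAA.
.....AAA.
.....AAA.
.......BB
.......BB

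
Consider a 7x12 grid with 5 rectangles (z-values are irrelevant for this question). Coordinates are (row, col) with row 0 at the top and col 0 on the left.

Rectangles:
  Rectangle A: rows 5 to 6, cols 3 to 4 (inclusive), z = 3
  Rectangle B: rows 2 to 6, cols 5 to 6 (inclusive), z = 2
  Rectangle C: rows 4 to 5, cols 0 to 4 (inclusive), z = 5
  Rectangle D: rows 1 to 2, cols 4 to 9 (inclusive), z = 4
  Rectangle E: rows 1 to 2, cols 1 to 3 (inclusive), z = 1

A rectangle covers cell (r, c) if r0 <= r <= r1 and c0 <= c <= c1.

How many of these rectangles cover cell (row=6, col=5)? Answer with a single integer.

Answer: 1

Derivation:
Check cell (6,5):
  A: rows 5-6 cols 3-4 -> outside (col miss)
  B: rows 2-6 cols 5-6 -> covers
  C: rows 4-5 cols 0-4 -> outside (row miss)
  D: rows 1-2 cols 4-9 -> outside (row miss)
  E: rows 1-2 cols 1-3 -> outside (row miss)
Count covering = 1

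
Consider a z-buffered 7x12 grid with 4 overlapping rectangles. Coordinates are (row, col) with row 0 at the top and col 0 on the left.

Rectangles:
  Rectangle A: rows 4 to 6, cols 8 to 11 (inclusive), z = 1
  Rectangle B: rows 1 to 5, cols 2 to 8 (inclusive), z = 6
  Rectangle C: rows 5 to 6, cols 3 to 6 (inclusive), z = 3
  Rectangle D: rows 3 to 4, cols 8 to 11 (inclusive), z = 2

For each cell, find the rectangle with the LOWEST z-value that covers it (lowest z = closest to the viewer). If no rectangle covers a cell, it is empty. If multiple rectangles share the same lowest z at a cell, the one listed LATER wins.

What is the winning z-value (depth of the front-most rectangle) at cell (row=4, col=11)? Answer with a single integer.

Answer: 1

Derivation:
Check cell (4,11):
  A: rows 4-6 cols 8-11 z=1 -> covers; best now A (z=1)
  B: rows 1-5 cols 2-8 -> outside (col miss)
  C: rows 5-6 cols 3-6 -> outside (row miss)
  D: rows 3-4 cols 8-11 z=2 -> covers; best now A (z=1)
Winner: A at z=1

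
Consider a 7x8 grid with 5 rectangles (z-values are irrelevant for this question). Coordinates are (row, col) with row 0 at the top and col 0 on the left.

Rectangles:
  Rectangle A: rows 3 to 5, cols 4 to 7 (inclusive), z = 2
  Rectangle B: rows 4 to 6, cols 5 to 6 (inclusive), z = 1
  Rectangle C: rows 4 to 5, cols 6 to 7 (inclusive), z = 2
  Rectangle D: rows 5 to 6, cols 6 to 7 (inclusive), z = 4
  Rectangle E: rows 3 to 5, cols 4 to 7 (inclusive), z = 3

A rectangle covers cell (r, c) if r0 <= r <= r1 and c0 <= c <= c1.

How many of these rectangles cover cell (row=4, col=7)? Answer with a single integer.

Answer: 3

Derivation:
Check cell (4,7):
  A: rows 3-5 cols 4-7 -> covers
  B: rows 4-6 cols 5-6 -> outside (col miss)
  C: rows 4-5 cols 6-7 -> covers
  D: rows 5-6 cols 6-7 -> outside (row miss)
  E: rows 3-5 cols 4-7 -> covers
Count covering = 3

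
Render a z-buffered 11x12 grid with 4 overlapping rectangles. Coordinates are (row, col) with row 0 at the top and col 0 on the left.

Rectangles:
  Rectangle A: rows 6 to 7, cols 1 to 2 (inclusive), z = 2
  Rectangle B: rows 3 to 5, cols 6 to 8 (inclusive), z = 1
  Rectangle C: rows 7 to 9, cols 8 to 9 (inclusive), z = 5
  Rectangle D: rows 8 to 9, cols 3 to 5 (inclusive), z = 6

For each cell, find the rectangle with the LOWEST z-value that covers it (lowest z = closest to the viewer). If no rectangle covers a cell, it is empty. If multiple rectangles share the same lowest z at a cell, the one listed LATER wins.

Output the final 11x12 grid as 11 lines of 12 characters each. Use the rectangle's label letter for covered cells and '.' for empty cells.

............
............
............
......BBB...
......BBB...
......BBB...
.AA.........
.AA.....CC..
...DDD..CC..
...DDD..CC..
............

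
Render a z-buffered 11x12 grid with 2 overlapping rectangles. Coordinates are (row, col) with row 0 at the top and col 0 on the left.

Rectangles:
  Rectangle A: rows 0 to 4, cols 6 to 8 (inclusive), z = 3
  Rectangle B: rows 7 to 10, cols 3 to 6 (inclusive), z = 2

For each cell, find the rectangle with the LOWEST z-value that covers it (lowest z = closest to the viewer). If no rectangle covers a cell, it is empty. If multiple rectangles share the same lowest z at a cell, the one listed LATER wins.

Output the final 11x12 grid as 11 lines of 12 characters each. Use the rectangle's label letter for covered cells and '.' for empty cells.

......AAA...
......AAA...
......AAA...
......AAA...
......AAA...
............
............
...BBBB.....
...BBBB.....
...BBBB.....
...BBBB.....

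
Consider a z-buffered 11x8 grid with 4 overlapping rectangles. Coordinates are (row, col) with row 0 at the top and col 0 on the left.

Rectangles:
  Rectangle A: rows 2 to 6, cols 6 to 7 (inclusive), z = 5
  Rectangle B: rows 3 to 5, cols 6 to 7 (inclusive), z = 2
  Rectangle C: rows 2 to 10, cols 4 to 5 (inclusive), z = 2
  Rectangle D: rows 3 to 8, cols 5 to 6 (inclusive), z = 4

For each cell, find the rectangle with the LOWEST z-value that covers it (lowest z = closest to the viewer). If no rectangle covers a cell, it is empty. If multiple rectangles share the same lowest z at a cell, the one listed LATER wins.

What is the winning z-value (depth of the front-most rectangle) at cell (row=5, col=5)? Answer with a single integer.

Answer: 2

Derivation:
Check cell (5,5):
  A: rows 2-6 cols 6-7 -> outside (col miss)
  B: rows 3-5 cols 6-7 -> outside (col miss)
  C: rows 2-10 cols 4-5 z=2 -> covers; best now C (z=2)
  D: rows 3-8 cols 5-6 z=4 -> covers; best now C (z=2)
Winner: C at z=2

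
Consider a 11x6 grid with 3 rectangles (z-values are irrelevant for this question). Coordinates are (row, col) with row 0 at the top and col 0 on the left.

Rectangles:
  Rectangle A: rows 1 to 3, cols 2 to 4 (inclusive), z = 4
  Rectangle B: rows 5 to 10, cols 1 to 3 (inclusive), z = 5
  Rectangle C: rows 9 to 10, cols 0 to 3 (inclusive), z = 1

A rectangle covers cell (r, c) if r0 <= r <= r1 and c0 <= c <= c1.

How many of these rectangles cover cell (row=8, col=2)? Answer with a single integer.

Check cell (8,2):
  A: rows 1-3 cols 2-4 -> outside (row miss)
  B: rows 5-10 cols 1-3 -> covers
  C: rows 9-10 cols 0-3 -> outside (row miss)
Count covering = 1

Answer: 1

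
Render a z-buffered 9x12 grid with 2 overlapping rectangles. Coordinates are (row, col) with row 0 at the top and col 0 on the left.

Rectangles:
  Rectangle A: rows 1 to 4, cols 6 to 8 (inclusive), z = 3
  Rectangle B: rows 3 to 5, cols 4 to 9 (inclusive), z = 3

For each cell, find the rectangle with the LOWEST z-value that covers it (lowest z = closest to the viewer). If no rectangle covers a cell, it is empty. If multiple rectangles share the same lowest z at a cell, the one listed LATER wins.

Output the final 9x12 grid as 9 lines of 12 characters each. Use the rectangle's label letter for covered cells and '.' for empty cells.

............
......AAA...
......AAA...
....BBBBBB..
....BBBBBB..
....BBBBBB..
............
............
............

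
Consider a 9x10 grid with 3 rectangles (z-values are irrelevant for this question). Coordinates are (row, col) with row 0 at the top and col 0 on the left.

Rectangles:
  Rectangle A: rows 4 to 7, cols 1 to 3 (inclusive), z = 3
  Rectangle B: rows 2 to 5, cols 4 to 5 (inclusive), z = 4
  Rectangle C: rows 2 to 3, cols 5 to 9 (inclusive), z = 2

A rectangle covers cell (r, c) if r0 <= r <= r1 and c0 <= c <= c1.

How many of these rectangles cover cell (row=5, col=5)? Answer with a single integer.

Answer: 1

Derivation:
Check cell (5,5):
  A: rows 4-7 cols 1-3 -> outside (col miss)
  B: rows 2-5 cols 4-5 -> covers
  C: rows 2-3 cols 5-9 -> outside (row miss)
Count covering = 1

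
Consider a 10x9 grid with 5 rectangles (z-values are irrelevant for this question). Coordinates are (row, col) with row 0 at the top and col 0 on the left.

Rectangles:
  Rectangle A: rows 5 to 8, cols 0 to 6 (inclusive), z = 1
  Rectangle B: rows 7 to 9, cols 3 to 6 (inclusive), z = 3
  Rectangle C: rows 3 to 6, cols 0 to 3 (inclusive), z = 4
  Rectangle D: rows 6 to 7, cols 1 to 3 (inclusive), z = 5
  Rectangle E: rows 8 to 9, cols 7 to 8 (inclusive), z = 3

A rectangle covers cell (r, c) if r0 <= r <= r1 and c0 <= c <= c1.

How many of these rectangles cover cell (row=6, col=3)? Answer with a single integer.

Check cell (6,3):
  A: rows 5-8 cols 0-6 -> covers
  B: rows 7-9 cols 3-6 -> outside (row miss)
  C: rows 3-6 cols 0-3 -> covers
  D: rows 6-7 cols 1-3 -> covers
  E: rows 8-9 cols 7-8 -> outside (row miss)
Count covering = 3

Answer: 3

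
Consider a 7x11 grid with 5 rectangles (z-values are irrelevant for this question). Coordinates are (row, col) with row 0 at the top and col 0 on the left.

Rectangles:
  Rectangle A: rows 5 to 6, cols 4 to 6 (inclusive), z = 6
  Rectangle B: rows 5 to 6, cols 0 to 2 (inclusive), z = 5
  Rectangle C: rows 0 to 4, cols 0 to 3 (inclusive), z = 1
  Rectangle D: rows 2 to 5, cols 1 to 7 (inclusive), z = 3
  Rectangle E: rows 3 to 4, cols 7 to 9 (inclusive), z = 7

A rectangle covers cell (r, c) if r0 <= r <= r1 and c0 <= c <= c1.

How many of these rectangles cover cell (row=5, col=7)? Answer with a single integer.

Answer: 1

Derivation:
Check cell (5,7):
  A: rows 5-6 cols 4-6 -> outside (col miss)
  B: rows 5-6 cols 0-2 -> outside (col miss)
  C: rows 0-4 cols 0-3 -> outside (row miss)
  D: rows 2-5 cols 1-7 -> covers
  E: rows 3-4 cols 7-9 -> outside (row miss)
Count covering = 1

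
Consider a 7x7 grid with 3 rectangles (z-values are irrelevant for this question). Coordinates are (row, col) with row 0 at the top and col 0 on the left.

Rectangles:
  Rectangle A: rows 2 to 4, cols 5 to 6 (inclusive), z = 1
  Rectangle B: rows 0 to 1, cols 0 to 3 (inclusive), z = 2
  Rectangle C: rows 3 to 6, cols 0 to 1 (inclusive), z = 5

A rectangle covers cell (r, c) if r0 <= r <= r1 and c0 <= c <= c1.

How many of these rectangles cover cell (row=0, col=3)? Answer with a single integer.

Answer: 1

Derivation:
Check cell (0,3):
  A: rows 2-4 cols 5-6 -> outside (row miss)
  B: rows 0-1 cols 0-3 -> covers
  C: rows 3-6 cols 0-1 -> outside (row miss)
Count covering = 1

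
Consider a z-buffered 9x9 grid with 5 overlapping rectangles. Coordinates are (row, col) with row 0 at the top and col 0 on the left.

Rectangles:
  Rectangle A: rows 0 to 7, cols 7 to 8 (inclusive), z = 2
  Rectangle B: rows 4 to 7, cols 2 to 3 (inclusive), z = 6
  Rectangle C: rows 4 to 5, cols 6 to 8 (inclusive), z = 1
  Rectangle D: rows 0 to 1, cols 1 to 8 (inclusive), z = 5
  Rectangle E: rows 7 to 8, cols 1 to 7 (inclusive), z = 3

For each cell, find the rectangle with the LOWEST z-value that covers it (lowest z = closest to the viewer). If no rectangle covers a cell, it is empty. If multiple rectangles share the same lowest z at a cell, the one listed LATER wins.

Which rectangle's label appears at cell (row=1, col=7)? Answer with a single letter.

Answer: A

Derivation:
Check cell (1,7):
  A: rows 0-7 cols 7-8 z=2 -> covers; best now A (z=2)
  B: rows 4-7 cols 2-3 -> outside (row miss)
  C: rows 4-5 cols 6-8 -> outside (row miss)
  D: rows 0-1 cols 1-8 z=5 -> covers; best now A (z=2)
  E: rows 7-8 cols 1-7 -> outside (row miss)
Winner: A at z=2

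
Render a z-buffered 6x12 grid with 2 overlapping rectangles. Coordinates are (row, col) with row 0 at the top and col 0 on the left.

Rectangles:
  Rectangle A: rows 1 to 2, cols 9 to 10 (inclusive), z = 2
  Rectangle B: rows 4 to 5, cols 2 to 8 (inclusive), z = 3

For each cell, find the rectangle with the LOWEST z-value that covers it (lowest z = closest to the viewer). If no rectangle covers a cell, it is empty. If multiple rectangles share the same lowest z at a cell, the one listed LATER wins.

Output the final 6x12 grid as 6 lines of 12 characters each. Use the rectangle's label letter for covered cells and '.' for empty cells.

............
.........AA.
.........AA.
............
..BBBBBBB...
..BBBBBBB...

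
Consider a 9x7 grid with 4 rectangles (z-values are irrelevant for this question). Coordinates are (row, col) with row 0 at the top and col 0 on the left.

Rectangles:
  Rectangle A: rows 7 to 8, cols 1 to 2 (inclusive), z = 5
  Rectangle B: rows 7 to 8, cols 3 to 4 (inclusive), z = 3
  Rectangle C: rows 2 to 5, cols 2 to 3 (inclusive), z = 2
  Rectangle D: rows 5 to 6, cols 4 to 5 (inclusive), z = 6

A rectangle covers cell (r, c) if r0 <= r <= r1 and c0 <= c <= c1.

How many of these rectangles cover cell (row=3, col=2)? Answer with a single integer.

Answer: 1

Derivation:
Check cell (3,2):
  A: rows 7-8 cols 1-2 -> outside (row miss)
  B: rows 7-8 cols 3-4 -> outside (row miss)
  C: rows 2-5 cols 2-3 -> covers
  D: rows 5-6 cols 4-5 -> outside (row miss)
Count covering = 1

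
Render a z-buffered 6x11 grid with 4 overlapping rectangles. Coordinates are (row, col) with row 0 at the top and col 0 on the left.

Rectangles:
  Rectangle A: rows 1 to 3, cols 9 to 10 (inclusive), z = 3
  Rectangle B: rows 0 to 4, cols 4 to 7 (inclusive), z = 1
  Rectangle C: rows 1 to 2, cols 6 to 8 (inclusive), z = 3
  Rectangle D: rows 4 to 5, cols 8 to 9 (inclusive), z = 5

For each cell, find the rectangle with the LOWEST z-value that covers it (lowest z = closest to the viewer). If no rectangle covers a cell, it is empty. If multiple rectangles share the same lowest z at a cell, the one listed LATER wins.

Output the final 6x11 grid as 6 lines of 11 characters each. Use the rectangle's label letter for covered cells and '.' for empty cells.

....BBBB...
....BBBBCAA
....BBBBCAA
....BBBB.AA
....BBBBDD.
........DD.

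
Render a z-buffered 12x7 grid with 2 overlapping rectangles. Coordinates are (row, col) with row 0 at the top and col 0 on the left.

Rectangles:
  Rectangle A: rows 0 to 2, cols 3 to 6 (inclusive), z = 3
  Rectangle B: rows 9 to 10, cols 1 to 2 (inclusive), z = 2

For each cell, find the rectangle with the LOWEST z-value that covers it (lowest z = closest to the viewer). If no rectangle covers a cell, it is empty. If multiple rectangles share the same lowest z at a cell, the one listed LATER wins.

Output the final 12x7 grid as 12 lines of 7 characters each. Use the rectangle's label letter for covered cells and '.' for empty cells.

...AAAA
...AAAA
...AAAA
.......
.......
.......
.......
.......
.......
.BB....
.BB....
.......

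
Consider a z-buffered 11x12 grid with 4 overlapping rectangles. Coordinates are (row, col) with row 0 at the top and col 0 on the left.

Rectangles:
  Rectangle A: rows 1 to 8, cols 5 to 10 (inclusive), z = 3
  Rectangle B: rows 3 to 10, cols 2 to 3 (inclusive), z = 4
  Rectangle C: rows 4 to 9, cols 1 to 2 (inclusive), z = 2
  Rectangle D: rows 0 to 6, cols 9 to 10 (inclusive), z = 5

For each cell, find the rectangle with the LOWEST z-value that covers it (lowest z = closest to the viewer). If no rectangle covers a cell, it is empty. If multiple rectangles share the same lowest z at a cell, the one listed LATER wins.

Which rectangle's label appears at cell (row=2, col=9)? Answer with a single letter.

Check cell (2,9):
  A: rows 1-8 cols 5-10 z=3 -> covers; best now A (z=3)
  B: rows 3-10 cols 2-3 -> outside (row miss)
  C: rows 4-9 cols 1-2 -> outside (row miss)
  D: rows 0-6 cols 9-10 z=5 -> covers; best now A (z=3)
Winner: A at z=3

Answer: A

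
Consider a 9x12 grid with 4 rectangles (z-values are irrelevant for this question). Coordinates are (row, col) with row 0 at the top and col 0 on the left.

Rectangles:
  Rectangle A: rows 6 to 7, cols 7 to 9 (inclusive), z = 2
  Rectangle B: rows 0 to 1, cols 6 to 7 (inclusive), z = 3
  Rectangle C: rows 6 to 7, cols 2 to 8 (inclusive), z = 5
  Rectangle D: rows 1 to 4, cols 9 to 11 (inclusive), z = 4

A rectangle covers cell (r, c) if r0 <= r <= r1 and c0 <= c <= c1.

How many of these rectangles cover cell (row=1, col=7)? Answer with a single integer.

Check cell (1,7):
  A: rows 6-7 cols 7-9 -> outside (row miss)
  B: rows 0-1 cols 6-7 -> covers
  C: rows 6-7 cols 2-8 -> outside (row miss)
  D: rows 1-4 cols 9-11 -> outside (col miss)
Count covering = 1

Answer: 1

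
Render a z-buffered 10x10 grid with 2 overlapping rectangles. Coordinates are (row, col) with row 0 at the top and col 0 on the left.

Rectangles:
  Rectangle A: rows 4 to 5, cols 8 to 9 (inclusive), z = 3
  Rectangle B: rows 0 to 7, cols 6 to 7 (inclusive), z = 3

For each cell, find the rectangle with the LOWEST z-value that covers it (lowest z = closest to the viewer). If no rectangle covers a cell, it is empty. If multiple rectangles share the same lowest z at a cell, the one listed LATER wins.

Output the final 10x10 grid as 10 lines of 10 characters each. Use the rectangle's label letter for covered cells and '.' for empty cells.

......BB..
......BB..
......BB..
......BB..
......BBAA
......BBAA
......BB..
......BB..
..........
..........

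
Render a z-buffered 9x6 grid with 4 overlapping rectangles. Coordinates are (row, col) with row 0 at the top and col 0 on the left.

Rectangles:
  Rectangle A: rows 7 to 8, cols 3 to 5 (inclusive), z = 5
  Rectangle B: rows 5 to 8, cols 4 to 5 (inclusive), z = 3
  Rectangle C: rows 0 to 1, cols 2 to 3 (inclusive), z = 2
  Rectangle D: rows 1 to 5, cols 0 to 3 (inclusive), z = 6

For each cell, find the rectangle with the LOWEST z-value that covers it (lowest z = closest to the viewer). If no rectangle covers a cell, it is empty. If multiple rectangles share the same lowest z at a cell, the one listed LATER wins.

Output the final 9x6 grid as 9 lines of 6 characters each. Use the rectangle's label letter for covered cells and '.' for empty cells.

..CC..
DDCC..
DDDD..
DDDD..
DDDD..
DDDDBB
....BB
...ABB
...ABB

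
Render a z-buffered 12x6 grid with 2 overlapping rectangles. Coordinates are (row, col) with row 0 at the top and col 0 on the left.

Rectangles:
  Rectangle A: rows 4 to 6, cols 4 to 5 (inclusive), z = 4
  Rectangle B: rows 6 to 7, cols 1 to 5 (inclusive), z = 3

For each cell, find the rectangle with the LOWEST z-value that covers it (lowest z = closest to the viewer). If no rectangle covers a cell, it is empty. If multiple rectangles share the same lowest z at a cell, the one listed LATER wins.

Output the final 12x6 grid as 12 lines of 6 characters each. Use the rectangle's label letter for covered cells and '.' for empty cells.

......
......
......
......
....AA
....AA
.BBBBB
.BBBBB
......
......
......
......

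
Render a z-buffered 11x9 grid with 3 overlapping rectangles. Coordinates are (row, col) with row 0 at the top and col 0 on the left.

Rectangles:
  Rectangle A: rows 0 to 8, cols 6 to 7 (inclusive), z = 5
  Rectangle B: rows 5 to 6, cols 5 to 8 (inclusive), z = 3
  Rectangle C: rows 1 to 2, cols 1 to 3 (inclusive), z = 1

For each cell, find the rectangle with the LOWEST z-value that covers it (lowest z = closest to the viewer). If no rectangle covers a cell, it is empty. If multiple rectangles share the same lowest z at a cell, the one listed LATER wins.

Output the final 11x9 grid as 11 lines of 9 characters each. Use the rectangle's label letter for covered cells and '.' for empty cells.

......AA.
.CCC..AA.
.CCC..AA.
......AA.
......AA.
.....BBBB
.....BBBB
......AA.
......AA.
.........
.........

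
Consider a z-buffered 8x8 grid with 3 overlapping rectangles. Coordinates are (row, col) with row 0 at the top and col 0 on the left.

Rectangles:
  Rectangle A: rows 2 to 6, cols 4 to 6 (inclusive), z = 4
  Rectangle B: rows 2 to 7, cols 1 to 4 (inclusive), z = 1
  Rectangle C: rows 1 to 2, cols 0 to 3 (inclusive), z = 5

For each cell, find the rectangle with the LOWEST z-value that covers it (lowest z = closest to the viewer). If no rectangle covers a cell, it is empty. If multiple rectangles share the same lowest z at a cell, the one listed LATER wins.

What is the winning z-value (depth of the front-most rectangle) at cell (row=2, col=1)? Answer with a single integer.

Answer: 1

Derivation:
Check cell (2,1):
  A: rows 2-6 cols 4-6 -> outside (col miss)
  B: rows 2-7 cols 1-4 z=1 -> covers; best now B (z=1)
  C: rows 1-2 cols 0-3 z=5 -> covers; best now B (z=1)
Winner: B at z=1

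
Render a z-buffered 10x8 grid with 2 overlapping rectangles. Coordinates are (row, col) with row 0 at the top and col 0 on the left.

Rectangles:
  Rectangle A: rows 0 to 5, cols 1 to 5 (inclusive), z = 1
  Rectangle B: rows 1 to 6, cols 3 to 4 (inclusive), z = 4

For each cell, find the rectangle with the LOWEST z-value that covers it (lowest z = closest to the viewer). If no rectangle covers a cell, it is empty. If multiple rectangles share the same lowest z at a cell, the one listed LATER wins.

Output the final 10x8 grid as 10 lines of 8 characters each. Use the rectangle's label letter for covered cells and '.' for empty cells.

.AAAAA..
.AAAAA..
.AAAAA..
.AAAAA..
.AAAAA..
.AAAAA..
...BB...
........
........
........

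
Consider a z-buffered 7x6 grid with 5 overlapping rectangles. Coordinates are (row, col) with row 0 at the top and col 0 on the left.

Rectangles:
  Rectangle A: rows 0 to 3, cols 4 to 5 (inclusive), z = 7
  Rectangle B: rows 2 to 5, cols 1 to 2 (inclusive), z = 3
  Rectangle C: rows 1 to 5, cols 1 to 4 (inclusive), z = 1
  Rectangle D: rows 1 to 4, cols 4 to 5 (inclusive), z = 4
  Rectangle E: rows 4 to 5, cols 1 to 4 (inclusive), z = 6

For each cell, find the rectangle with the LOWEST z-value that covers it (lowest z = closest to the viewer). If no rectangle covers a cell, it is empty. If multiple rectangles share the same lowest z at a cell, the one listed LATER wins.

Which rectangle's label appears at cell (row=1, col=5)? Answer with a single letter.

Answer: D

Derivation:
Check cell (1,5):
  A: rows 0-3 cols 4-5 z=7 -> covers; best now A (z=7)
  B: rows 2-5 cols 1-2 -> outside (row miss)
  C: rows 1-5 cols 1-4 -> outside (col miss)
  D: rows 1-4 cols 4-5 z=4 -> covers; best now D (z=4)
  E: rows 4-5 cols 1-4 -> outside (row miss)
Winner: D at z=4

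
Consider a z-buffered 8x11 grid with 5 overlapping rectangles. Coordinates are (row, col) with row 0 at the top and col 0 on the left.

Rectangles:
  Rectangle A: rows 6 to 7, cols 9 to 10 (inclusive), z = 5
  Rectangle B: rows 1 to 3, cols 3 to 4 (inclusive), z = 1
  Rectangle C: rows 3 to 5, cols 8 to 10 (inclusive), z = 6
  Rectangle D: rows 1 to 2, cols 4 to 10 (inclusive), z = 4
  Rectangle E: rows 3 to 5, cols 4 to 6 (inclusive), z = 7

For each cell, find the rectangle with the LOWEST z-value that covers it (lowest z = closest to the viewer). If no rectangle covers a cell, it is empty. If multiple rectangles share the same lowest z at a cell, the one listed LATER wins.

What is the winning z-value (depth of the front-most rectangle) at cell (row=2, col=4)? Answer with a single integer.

Check cell (2,4):
  A: rows 6-7 cols 9-10 -> outside (row miss)
  B: rows 1-3 cols 3-4 z=1 -> covers; best now B (z=1)
  C: rows 3-5 cols 8-10 -> outside (row miss)
  D: rows 1-2 cols 4-10 z=4 -> covers; best now B (z=1)
  E: rows 3-5 cols 4-6 -> outside (row miss)
Winner: B at z=1

Answer: 1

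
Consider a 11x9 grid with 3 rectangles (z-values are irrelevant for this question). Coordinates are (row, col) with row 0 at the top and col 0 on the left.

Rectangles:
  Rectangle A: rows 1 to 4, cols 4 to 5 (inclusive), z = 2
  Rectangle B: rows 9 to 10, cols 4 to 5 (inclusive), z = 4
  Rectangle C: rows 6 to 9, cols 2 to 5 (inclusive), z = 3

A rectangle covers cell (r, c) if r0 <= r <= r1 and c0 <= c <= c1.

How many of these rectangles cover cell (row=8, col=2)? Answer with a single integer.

Check cell (8,2):
  A: rows 1-4 cols 4-5 -> outside (row miss)
  B: rows 9-10 cols 4-5 -> outside (row miss)
  C: rows 6-9 cols 2-5 -> covers
Count covering = 1

Answer: 1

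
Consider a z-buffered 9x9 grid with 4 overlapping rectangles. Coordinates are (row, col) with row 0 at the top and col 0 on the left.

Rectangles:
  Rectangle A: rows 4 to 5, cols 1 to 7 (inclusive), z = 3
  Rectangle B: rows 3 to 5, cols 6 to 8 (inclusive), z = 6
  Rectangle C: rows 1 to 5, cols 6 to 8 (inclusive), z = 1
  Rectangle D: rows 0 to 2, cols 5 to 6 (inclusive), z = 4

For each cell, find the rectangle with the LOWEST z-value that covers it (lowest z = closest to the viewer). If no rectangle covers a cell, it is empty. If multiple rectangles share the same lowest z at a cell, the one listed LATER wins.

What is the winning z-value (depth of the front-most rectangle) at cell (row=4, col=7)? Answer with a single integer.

Check cell (4,7):
  A: rows 4-5 cols 1-7 z=3 -> covers; best now A (z=3)
  B: rows 3-5 cols 6-8 z=6 -> covers; best now A (z=3)
  C: rows 1-5 cols 6-8 z=1 -> covers; best now C (z=1)
  D: rows 0-2 cols 5-6 -> outside (row miss)
Winner: C at z=1

Answer: 1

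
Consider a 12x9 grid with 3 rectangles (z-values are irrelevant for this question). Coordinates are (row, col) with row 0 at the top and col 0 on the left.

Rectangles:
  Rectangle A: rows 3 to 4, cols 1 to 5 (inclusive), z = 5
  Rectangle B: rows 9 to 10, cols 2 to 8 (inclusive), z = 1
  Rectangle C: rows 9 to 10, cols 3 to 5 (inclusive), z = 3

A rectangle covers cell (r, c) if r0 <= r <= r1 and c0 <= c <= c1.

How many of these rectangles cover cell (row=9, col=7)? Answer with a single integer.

Answer: 1

Derivation:
Check cell (9,7):
  A: rows 3-4 cols 1-5 -> outside (row miss)
  B: rows 9-10 cols 2-8 -> covers
  C: rows 9-10 cols 3-5 -> outside (col miss)
Count covering = 1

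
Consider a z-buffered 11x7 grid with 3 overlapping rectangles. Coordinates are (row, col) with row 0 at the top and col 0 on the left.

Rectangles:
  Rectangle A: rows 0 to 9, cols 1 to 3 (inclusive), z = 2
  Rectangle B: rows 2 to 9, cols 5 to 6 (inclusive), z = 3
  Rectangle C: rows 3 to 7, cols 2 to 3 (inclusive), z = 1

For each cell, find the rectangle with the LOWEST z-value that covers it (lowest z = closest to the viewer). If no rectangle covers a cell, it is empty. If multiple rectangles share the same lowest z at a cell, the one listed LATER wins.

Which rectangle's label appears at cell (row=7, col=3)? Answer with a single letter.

Check cell (7,3):
  A: rows 0-9 cols 1-3 z=2 -> covers; best now A (z=2)
  B: rows 2-9 cols 5-6 -> outside (col miss)
  C: rows 3-7 cols 2-3 z=1 -> covers; best now C (z=1)
Winner: C at z=1

Answer: C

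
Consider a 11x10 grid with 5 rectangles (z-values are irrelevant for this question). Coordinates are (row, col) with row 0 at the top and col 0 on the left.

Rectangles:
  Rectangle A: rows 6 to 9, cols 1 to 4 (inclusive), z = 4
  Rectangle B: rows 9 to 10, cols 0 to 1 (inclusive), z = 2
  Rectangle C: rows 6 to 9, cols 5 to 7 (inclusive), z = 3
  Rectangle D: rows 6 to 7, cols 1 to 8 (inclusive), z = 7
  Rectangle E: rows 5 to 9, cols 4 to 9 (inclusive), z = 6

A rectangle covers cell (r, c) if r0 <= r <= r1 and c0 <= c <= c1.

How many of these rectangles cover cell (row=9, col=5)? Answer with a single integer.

Check cell (9,5):
  A: rows 6-9 cols 1-4 -> outside (col miss)
  B: rows 9-10 cols 0-1 -> outside (col miss)
  C: rows 6-9 cols 5-7 -> covers
  D: rows 6-7 cols 1-8 -> outside (row miss)
  E: rows 5-9 cols 4-9 -> covers
Count covering = 2

Answer: 2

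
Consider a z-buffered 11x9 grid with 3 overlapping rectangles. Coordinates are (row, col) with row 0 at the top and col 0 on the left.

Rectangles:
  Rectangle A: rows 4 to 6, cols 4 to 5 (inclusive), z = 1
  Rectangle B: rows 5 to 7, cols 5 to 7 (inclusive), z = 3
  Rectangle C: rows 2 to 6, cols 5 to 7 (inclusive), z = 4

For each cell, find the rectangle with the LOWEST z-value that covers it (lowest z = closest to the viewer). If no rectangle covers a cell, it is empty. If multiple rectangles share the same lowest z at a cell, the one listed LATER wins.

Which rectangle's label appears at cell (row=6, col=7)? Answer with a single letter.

Check cell (6,7):
  A: rows 4-6 cols 4-5 -> outside (col miss)
  B: rows 5-7 cols 5-7 z=3 -> covers; best now B (z=3)
  C: rows 2-6 cols 5-7 z=4 -> covers; best now B (z=3)
Winner: B at z=3

Answer: B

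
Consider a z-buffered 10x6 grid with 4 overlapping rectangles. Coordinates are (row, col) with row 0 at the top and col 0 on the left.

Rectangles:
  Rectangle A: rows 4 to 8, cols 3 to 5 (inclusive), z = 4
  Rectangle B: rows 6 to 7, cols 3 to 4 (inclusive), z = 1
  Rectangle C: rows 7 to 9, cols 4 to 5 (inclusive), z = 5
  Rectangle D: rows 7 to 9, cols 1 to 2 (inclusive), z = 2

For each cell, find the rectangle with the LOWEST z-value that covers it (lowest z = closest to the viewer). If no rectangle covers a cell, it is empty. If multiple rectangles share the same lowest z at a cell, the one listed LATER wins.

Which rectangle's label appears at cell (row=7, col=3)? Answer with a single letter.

Answer: B

Derivation:
Check cell (7,3):
  A: rows 4-8 cols 3-5 z=4 -> covers; best now A (z=4)
  B: rows 6-7 cols 3-4 z=1 -> covers; best now B (z=1)
  C: rows 7-9 cols 4-5 -> outside (col miss)
  D: rows 7-9 cols 1-2 -> outside (col miss)
Winner: B at z=1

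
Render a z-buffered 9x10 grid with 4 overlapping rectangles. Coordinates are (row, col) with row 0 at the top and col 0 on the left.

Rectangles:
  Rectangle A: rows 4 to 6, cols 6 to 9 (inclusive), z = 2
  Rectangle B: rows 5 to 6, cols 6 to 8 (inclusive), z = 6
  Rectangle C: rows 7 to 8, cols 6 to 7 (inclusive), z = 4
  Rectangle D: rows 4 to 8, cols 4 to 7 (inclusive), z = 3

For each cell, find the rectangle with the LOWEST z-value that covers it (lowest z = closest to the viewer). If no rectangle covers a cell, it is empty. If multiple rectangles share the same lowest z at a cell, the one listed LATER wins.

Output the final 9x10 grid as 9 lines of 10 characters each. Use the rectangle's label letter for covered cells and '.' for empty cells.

..........
..........
..........
..........
....DDAAAA
....DDAAAA
....DDAAAA
....DDDD..
....DDDD..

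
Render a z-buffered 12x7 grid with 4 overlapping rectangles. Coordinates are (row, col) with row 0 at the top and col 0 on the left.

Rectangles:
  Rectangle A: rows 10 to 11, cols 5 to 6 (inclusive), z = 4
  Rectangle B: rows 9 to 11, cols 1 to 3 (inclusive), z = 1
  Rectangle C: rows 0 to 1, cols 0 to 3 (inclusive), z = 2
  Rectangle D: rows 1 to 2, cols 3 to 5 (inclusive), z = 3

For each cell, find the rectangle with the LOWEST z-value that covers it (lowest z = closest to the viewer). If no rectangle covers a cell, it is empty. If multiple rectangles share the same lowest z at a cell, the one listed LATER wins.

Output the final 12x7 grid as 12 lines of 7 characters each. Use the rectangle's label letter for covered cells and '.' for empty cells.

CCCC...
CCCCDD.
...DDD.
.......
.......
.......
.......
.......
.......
.BBB...
.BBB.AA
.BBB.AA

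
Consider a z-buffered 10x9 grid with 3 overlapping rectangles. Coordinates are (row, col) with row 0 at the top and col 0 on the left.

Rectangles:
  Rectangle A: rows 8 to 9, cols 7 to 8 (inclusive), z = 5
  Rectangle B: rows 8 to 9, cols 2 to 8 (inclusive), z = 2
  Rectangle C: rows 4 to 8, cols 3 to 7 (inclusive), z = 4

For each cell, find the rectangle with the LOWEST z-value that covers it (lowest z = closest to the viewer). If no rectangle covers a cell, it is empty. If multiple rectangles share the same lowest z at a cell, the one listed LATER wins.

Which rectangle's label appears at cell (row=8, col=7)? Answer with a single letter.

Check cell (8,7):
  A: rows 8-9 cols 7-8 z=5 -> covers; best now A (z=5)
  B: rows 8-9 cols 2-8 z=2 -> covers; best now B (z=2)
  C: rows 4-8 cols 3-7 z=4 -> covers; best now B (z=2)
Winner: B at z=2

Answer: B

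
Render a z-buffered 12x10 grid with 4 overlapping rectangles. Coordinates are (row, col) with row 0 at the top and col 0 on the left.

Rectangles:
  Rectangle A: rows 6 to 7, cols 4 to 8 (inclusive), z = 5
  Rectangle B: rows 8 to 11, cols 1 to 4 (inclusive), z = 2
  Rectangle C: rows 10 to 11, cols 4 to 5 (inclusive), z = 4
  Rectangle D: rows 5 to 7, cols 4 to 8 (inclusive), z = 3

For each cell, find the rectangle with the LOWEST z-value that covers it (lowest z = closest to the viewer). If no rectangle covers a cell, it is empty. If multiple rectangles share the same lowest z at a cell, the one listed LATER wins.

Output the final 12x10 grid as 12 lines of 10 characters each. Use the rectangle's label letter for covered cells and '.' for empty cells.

..........
..........
..........
..........
..........
....DDDDD.
....DDDDD.
....DDDDD.
.BBBB.....
.BBBB.....
.BBBBC....
.BBBBC....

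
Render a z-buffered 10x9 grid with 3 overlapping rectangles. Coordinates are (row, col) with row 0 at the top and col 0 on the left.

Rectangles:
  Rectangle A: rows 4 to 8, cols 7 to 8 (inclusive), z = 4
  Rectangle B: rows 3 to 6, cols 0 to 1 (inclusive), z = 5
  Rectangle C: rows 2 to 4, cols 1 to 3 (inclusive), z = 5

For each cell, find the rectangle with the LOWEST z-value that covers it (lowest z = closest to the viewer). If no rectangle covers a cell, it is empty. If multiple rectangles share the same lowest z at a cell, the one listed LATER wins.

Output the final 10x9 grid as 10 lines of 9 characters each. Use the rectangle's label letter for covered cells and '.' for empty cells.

.........
.........
.CCC.....
BCCC.....
BCCC...AA
BB.....AA
BB.....AA
.......AA
.......AA
.........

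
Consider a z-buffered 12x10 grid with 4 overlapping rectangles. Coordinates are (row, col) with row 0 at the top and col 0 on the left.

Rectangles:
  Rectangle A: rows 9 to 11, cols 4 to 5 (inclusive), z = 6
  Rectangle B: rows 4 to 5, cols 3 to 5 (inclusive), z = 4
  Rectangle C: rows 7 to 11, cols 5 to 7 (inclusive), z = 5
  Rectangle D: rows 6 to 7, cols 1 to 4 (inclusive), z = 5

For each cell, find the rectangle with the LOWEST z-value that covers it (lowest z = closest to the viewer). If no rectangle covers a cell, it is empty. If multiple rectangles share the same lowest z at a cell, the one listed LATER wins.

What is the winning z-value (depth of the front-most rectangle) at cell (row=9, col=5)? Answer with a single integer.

Answer: 5

Derivation:
Check cell (9,5):
  A: rows 9-11 cols 4-5 z=6 -> covers; best now A (z=6)
  B: rows 4-5 cols 3-5 -> outside (row miss)
  C: rows 7-11 cols 5-7 z=5 -> covers; best now C (z=5)
  D: rows 6-7 cols 1-4 -> outside (row miss)
Winner: C at z=5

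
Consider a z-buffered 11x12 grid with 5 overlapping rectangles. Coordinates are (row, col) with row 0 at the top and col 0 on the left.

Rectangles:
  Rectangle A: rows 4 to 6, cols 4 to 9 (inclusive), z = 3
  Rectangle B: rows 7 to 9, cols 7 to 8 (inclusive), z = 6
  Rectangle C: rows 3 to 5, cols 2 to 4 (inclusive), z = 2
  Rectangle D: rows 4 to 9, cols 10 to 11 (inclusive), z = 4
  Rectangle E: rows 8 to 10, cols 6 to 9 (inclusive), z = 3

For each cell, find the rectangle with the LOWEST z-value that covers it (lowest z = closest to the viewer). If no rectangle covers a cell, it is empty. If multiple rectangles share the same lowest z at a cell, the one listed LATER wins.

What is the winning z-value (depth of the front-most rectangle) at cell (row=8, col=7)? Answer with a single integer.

Check cell (8,7):
  A: rows 4-6 cols 4-9 -> outside (row miss)
  B: rows 7-9 cols 7-8 z=6 -> covers; best now B (z=6)
  C: rows 3-5 cols 2-4 -> outside (row miss)
  D: rows 4-9 cols 10-11 -> outside (col miss)
  E: rows 8-10 cols 6-9 z=3 -> covers; best now E (z=3)
Winner: E at z=3

Answer: 3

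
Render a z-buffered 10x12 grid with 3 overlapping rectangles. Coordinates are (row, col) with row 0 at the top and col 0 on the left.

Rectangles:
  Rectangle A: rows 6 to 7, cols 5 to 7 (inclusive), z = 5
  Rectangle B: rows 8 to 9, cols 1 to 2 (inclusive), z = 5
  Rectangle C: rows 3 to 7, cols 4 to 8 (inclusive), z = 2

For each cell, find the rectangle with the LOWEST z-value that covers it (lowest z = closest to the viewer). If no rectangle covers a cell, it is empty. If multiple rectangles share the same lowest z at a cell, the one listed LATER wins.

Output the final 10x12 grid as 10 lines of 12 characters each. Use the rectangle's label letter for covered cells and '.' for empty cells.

............
............
............
....CCCCC...
....CCCCC...
....CCCCC...
....CCCCC...
....CCCCC...
.BB.........
.BB.........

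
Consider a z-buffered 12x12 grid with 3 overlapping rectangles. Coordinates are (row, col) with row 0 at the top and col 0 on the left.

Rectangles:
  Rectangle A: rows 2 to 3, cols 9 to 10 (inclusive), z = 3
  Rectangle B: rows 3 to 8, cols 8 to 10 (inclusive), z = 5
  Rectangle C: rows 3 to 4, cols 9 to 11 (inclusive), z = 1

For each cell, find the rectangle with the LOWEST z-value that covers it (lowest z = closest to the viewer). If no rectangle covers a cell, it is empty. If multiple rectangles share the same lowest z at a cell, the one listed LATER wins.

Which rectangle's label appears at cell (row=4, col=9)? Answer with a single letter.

Answer: C

Derivation:
Check cell (4,9):
  A: rows 2-3 cols 9-10 -> outside (row miss)
  B: rows 3-8 cols 8-10 z=5 -> covers; best now B (z=5)
  C: rows 3-4 cols 9-11 z=1 -> covers; best now C (z=1)
Winner: C at z=1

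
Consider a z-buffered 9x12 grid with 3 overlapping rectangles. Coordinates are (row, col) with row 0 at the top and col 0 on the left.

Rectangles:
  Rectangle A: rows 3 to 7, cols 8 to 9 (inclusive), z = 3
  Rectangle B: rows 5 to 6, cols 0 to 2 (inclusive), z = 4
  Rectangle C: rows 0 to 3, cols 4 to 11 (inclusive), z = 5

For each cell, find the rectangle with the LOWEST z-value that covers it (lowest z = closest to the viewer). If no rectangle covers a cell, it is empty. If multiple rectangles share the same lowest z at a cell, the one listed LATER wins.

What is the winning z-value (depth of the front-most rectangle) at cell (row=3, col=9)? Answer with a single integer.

Check cell (3,9):
  A: rows 3-7 cols 8-9 z=3 -> covers; best now A (z=3)
  B: rows 5-6 cols 0-2 -> outside (row miss)
  C: rows 0-3 cols 4-11 z=5 -> covers; best now A (z=3)
Winner: A at z=3

Answer: 3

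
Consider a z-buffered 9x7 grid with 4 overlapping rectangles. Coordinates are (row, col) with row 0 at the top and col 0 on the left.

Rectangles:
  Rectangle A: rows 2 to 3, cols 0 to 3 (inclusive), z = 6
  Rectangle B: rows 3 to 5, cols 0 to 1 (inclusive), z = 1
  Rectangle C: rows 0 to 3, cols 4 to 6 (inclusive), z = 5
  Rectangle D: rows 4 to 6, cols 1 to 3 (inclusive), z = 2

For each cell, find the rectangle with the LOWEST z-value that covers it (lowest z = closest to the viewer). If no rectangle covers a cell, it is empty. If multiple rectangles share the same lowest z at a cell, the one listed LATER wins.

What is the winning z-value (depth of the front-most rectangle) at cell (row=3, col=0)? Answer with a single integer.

Answer: 1

Derivation:
Check cell (3,0):
  A: rows 2-3 cols 0-3 z=6 -> covers; best now A (z=6)
  B: rows 3-5 cols 0-1 z=1 -> covers; best now B (z=1)
  C: rows 0-3 cols 4-6 -> outside (col miss)
  D: rows 4-6 cols 1-3 -> outside (row miss)
Winner: B at z=1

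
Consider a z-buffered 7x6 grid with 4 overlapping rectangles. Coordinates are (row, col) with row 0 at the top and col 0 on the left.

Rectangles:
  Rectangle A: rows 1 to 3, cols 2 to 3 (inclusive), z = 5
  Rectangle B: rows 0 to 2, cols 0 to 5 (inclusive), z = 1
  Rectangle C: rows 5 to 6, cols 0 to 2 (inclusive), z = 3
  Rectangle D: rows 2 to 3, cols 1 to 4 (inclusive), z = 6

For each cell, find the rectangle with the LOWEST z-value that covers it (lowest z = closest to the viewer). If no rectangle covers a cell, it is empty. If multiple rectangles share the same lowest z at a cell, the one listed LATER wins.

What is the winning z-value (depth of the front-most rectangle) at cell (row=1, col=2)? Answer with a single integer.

Answer: 1

Derivation:
Check cell (1,2):
  A: rows 1-3 cols 2-3 z=5 -> covers; best now A (z=5)
  B: rows 0-2 cols 0-5 z=1 -> covers; best now B (z=1)
  C: rows 5-6 cols 0-2 -> outside (row miss)
  D: rows 2-3 cols 1-4 -> outside (row miss)
Winner: B at z=1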